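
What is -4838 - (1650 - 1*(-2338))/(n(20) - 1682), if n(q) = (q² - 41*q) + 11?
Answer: -10112270/2091 ≈ -4836.1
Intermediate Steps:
n(q) = 11 + q² - 41*q
-4838 - (1650 - 1*(-2338))/(n(20) - 1682) = -4838 - (1650 - 1*(-2338))/((11 + 20² - 41*20) - 1682) = -4838 - (1650 + 2338)/((11 + 400 - 820) - 1682) = -4838 - 3988/(-409 - 1682) = -4838 - 3988/(-2091) = -4838 - 3988*(-1)/2091 = -4838 - 1*(-3988/2091) = -4838 + 3988/2091 = -10112270/2091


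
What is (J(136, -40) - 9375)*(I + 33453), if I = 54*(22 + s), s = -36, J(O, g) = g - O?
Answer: -312289047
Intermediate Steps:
I = -756 (I = 54*(22 - 36) = 54*(-14) = -756)
(J(136, -40) - 9375)*(I + 33453) = ((-40 - 1*136) - 9375)*(-756 + 33453) = ((-40 - 136) - 9375)*32697 = (-176 - 9375)*32697 = -9551*32697 = -312289047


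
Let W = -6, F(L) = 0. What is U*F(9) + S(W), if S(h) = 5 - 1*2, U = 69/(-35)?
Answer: 3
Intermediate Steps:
U = -69/35 (U = 69*(-1/35) = -69/35 ≈ -1.9714)
S(h) = 3 (S(h) = 5 - 2 = 3)
U*F(9) + S(W) = -69/35*0 + 3 = 0 + 3 = 3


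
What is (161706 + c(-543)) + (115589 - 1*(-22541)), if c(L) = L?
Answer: 299293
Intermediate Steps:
(161706 + c(-543)) + (115589 - 1*(-22541)) = (161706 - 543) + (115589 - 1*(-22541)) = 161163 + (115589 + 22541) = 161163 + 138130 = 299293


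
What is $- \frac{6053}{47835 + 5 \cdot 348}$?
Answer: $- \frac{6053}{49575} \approx -0.1221$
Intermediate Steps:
$- \frac{6053}{47835 + 5 \cdot 348} = - \frac{6053}{47835 + 1740} = - \frac{6053}{49575}$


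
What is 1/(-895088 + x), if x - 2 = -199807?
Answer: -1/1094893 ≈ -9.1333e-7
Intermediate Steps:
x = -199805 (x = 2 - 199807 = -199805)
1/(-895088 + x) = 1/(-895088 - 199805) = 1/(-1094893) = -1/1094893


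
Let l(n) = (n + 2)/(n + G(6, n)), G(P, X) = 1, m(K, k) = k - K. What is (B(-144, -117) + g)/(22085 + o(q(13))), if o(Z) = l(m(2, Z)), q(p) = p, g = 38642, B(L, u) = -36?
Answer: 463272/265033 ≈ 1.7480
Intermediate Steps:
l(n) = (2 + n)/(1 + n) (l(n) = (n + 2)/(n + 1) = (2 + n)/(1 + n))
o(Z) = Z/(-1 + Z) (o(Z) = (2 + (Z - 1*2))/(1 + (Z - 1*2)) = (2 + (Z - 2))/(1 + (Z - 2)) = (2 + (-2 + Z))/(1 + (-2 + Z)) = Z/(-1 + Z))
(B(-144, -117) + g)/(22085 + o(q(13))) = (-36 + 38642)/(22085 + 13/(-1 + 13)) = 38606/(22085 + 13/12) = 38606/(265033/12) = 38606*(12/265033) = 463272/265033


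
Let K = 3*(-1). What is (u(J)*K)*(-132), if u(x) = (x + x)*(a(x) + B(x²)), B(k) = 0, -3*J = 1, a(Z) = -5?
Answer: 1320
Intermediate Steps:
K = -3
J = -⅓ (J = -⅓*1 = -⅓ ≈ -0.33333)
u(x) = -10*x (u(x) = (x + x)*(-5 + 0) = (2*x)*(-5) = -10*x)
(u(J)*K)*(-132) = (-10*(-⅓)*(-3))*(-132) = ((10/3)*(-3))*(-132) = -10*(-132) = 1320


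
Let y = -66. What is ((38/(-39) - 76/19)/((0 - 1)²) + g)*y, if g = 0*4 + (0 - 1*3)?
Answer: 6842/13 ≈ 526.31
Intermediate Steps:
g = -3 (g = 0 + (0 - 3) = 0 - 3 = -3)
((38/(-39) - 76/19)/((0 - 1)²) + g)*y = ((38/(-39) - 76/19)/((0 - 1)²) - 3)*(-66) = ((38*(-1/39) - 76*1/19)/((-1)²) - 3)*(-66) = ((-38/39 - 4)/1 - 3)*(-66) = (-194/39*1 - 3)*(-66) = (-194/39 - 3)*(-66) = -311/39*(-66) = 6842/13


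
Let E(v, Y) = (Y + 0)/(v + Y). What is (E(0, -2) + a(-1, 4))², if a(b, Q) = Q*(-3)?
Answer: 121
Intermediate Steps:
E(v, Y) = Y/(Y + v)
a(b, Q) = -3*Q
(E(0, -2) + a(-1, 4))² = (-2/(-2 + 0) - 3*4)² = (-2/(-2) - 12)² = (-2*(-½) - 12)² = (1 - 12)² = (-11)² = 121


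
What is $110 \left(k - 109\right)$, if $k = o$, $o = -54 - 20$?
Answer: $-20130$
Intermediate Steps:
$o = -74$ ($o = -54 - 20 = -74$)
$k = -74$
$110 \left(k - 109\right) = 110 \left(-74 - 109\right) = 110 \left(-183\right) = -20130$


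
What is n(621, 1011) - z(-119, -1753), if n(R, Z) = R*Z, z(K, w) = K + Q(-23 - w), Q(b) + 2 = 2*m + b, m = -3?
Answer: 626228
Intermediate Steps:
Q(b) = -8 + b (Q(b) = -2 + (2*(-3) + b) = -2 + (-6 + b) = -8 + b)
z(K, w) = -31 + K - w (z(K, w) = K + (-8 + (-23 - w)) = K + (-31 - w) = -31 + K - w)
n(621, 1011) - z(-119, -1753) = 621*1011 - (-31 - 119 - 1*(-1753)) = 627831 - (-31 - 119 + 1753) = 627831 - 1*1603 = 627831 - 1603 = 626228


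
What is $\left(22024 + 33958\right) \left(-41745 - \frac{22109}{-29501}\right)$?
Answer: $- \frac{68941672667552}{29501} \approx -2.3369 \cdot 10^{9}$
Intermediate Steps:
$\left(22024 + 33958\right) \left(-41745 - \frac{22109}{-29501}\right) = 55982 \left(-41745 - - \frac{22109}{29501}\right) = 55982 \left(-41745 + \frac{22109}{29501}\right) = 55982 \left(- \frac{1231497136}{29501}\right) = - \frac{68941672667552}{29501}$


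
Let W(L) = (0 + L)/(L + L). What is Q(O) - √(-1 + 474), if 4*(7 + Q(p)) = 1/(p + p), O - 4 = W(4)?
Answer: -251/36 - √473 ≈ -28.721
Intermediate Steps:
W(L) = ½ (W(L) = L/((2*L)) = L*(1/(2*L)) = ½)
O = 9/2 (O = 4 + ½ = 9/2 ≈ 4.5000)
Q(p) = -7 + 1/(8*p) (Q(p) = -7 + 1/(4*(p + p)) = -7 + 1/(4*((2*p))) = -7 + (1/(2*p))/4 = -7 + 1/(8*p))
Q(O) - √(-1 + 474) = (-7 + 1/(8*(9/2))) - √(-1 + 474) = (-7 + (⅛)*(2/9)) - √473 = (-7 + 1/36) - √473 = -251/36 - √473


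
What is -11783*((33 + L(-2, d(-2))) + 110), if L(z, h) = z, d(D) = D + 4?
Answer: -1661403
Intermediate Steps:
d(D) = 4 + D
-11783*((33 + L(-2, d(-2))) + 110) = -11783*((33 - 2) + 110) = -11783*(31 + 110) = -11783*141 = -1661403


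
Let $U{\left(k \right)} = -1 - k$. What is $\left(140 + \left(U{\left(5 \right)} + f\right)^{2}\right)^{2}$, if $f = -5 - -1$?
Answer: $57600$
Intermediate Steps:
$f = -4$ ($f = -5 + 1 = -4$)
$\left(140 + \left(U{\left(5 \right)} + f\right)^{2}\right)^{2} = \left(140 + \left(\left(-1 - 5\right) - 4\right)^{2}\right)^{2} = \left(140 + \left(-6 - 4\right)^{2}\right)^{2} = \left(140 + \left(-10\right)^{2}\right)^{2} = \left(140 + 100\right)^{2} = 240^{2} = 57600$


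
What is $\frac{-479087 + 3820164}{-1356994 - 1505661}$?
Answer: $- \frac{3341077}{2862655} \approx -1.1671$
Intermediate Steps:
$\frac{-479087 + 3820164}{-1356994 - 1505661} = \frac{3341077}{-2862655} = 3341077 \left(- \frac{1}{2862655}\right) = - \frac{3341077}{2862655}$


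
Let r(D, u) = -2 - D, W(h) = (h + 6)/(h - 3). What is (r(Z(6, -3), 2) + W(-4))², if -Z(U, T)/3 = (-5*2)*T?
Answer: 376996/49 ≈ 7693.8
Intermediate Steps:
Z(U, T) = 30*T (Z(U, T) = -3*(-5*2)*T = -(-30)*T = 30*T)
W(h) = (6 + h)/(-3 + h)
(r(Z(6, -3), 2) + W(-4))² = ((-2 - 30*(-3)) + (6 - 4)/(-3 - 4))² = ((-2 - 1*(-90)) + 2/(-7))² = ((-2 + 90) - ⅐*2)² = (88 - 2/7)² = (614/7)² = 376996/49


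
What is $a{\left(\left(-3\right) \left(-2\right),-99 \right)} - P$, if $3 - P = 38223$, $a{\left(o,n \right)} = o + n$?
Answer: $38127$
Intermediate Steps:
$a{\left(o,n \right)} = n + o$
$P = -38220$ ($P = 3 - 38223 = -38220$)
$a{\left(\left(-3\right) \left(-2\right),-99 \right)} - P = \left(-99 - -6\right) - -38220 = \left(-99 + 6\right) + 38220 = -93 + 38220 = 38127$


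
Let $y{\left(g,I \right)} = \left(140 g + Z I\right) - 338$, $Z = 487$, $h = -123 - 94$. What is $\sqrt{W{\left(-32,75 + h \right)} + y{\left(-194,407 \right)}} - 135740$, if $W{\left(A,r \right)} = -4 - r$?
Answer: $-135740 + \sqrt{170849} \approx -1.3533 \cdot 10^{5}$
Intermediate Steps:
$h = -217$ ($h = -123 - 94 = -217$)
$y{\left(g,I \right)} = -338 + 140 g + 487 I$ ($y{\left(g,I \right)} = \left(140 g + 487 I\right) - 338 = -338 + 140 g + 487 I$)
$\sqrt{W{\left(-32,75 + h \right)} + y{\left(-194,407 \right)}} - 135740 = \sqrt{\left(-4 - \left(75 - 217\right)\right) + \left(-338 + 140 \left(-194\right) + 487 \cdot 407\right)} - 135740 = \sqrt{\left(-4 - -142\right) - -170711} - 135740 = \sqrt{\left(-4 + 142\right) + 170711} - 135740 = \sqrt{138 + 170711} - 135740 = \sqrt{170849} - 135740 = -135740 + \sqrt{170849}$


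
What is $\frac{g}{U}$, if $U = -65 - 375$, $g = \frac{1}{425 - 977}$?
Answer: $\frac{1}{242880} \approx 4.1173 \cdot 10^{-6}$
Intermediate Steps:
$g = - \frac{1}{552}$ ($g = \frac{1}{-552} = - \frac{1}{552} \approx -0.0018116$)
$U = -440$ ($U = -65 - 375 = -440$)
$\frac{g}{U} = - \frac{1}{552 \left(-440\right)} = \left(- \frac{1}{552}\right) \left(- \frac{1}{440}\right) = \frac{1}{242880}$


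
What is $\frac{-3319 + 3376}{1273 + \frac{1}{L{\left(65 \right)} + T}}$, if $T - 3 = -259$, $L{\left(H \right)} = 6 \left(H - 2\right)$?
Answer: $\frac{2318}{51769} \approx 0.044776$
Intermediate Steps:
$L{\left(H \right)} = -12 + 6 H$ ($L{\left(H \right)} = 6 \left(-2 + H\right) = -12 + 6 H$)
$T = -256$ ($T = 3 - 259 = -256$)
$\frac{-3319 + 3376}{1273 + \frac{1}{L{\left(65 \right)} + T}} = \frac{-3319 + 3376}{1273 + \frac{1}{\left(-12 + 6 \cdot 65\right) - 256}} = \frac{57}{1273 + \frac{1}{\left(-12 + 390\right) - 256}} = \frac{57}{1273 + \frac{1}{378 - 256}} = \frac{57}{1273 + \frac{1}{122}} = \frac{57}{\frac{155307}{122}} = 57 \cdot \frac{122}{155307} = \frac{2318}{51769}$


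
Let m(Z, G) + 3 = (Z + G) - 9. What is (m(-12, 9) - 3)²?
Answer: 324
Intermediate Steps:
m(Z, G) = -12 + G + Z (m(Z, G) = -3 + ((Z + G) - 9) = -3 + ((G + Z) - 9) = -3 + (-9 + G + Z) = -12 + G + Z)
(m(-12, 9) - 3)² = ((-12 + 9 - 12) - 3)² = (-15 - 3)² = (-18)² = 324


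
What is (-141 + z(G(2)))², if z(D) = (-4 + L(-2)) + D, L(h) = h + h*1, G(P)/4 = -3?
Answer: 25921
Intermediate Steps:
G(P) = -12 (G(P) = 4*(-3) = -12)
L(h) = 2*h (L(h) = h + h = 2*h)
z(D) = -8 + D (z(D) = (-4 + 2*(-2)) + D = (-4 - 4) + D = -8 + D)
(-141 + z(G(2)))² = (-141 + (-8 - 12))² = (-141 - 20)² = (-161)² = 25921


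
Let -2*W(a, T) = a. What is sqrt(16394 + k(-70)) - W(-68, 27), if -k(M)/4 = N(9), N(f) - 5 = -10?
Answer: -34 + sqrt(16414) ≈ 94.117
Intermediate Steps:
N(f) = -5 (N(f) = 5 - 10 = -5)
W(a, T) = -a/2
k(M) = 20 (k(M) = -4*(-5) = 20)
sqrt(16394 + k(-70)) - W(-68, 27) = sqrt(16394 + 20) - (-1)*(-68)/2 = sqrt(16414) - 1*34 = sqrt(16414) - 34 = -34 + sqrt(16414)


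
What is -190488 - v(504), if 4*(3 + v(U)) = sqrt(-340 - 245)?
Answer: -190485 - 3*I*sqrt(65)/4 ≈ -1.9049e+5 - 6.0467*I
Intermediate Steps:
v(U) = -3 + 3*I*sqrt(65)/4 (v(U) = -3 + sqrt(-340 - 245)/4 = -3 + sqrt(-585)/4 = -3 + (3*I*sqrt(65))/4 = -3 + 3*I*sqrt(65)/4)
-190488 - v(504) = -190488 - (-3 + 3*I*sqrt(65)/4) = -190488 + (3 - 3*I*sqrt(65)/4) = -190485 - 3*I*sqrt(65)/4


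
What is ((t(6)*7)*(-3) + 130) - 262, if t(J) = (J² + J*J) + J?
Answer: -1770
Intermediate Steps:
t(J) = J + 2*J² (t(J) = (J² + J²) + J = 2*J² + J = J + 2*J²)
((t(6)*7)*(-3) + 130) - 262 = (((6*(1 + 2*6))*7)*(-3) + 130) - 262 = (((6*(1 + 12))*7)*(-3) + 130) - 262 = (((6*13)*7)*(-3) + 130) - 262 = ((78*7)*(-3) + 130) - 262 = (546*(-3) + 130) - 262 = (-1638 + 130) - 262 = -1508 - 262 = -1770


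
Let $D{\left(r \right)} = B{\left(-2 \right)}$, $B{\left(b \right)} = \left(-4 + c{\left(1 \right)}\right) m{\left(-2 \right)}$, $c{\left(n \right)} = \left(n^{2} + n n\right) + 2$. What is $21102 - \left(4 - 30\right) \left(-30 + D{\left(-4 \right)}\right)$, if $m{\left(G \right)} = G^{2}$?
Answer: $20322$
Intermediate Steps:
$c{\left(n \right)} = 2 + 2 n^{2}$ ($c{\left(n \right)} = \left(n^{2} + n^{2}\right) + 2 = 2 n^{2} + 2 = 2 + 2 n^{2}$)
$B{\left(b \right)} = 0$ ($B{\left(b \right)} = \left(-4 + \left(2 + 2 \cdot 1^{2}\right)\right) \left(-2\right)^{2} = \left(-4 + \left(2 + 2 \cdot 1\right)\right) 4 = \left(-4 + \left(2 + 2\right)\right) 4 = \left(-4 + 4\right) 4 = 0 \cdot 4 = 0$)
$D{\left(r \right)} = 0$
$21102 - \left(4 - 30\right) \left(-30 + D{\left(-4 \right)}\right) = 21102 - \left(4 - 30\right) \left(-30 + 0\right) = 21102 - \left(4 - 30\right) \left(-30\right) = 21102 - \left(-26\right) \left(-30\right) = 21102 - 780 = 20322$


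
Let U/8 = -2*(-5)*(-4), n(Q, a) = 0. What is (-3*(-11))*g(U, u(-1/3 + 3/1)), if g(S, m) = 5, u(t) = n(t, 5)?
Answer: 165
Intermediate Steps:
u(t) = 0
U = -320 (U = 8*(-2*(-5)*(-4)) = 8*(10*(-4)) = 8*(-40) = -320)
(-3*(-11))*g(U, u(-1/3 + 3/1)) = -3*(-11)*5 = 33*5 = 165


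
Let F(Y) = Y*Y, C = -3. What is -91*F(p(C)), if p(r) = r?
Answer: -819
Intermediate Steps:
F(Y) = Y²
-91*F(p(C)) = -91*(-3)² = -91*9 = -819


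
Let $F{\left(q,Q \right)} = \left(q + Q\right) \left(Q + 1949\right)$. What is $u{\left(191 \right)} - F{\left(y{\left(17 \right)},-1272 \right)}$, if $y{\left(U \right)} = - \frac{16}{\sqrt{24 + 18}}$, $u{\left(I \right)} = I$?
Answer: $861335 + \frac{5416 \sqrt{42}}{21} \approx 8.6301 \cdot 10^{5}$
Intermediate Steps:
$y{\left(U \right)} = - \frac{8 \sqrt{42}}{21}$ ($y{\left(U \right)} = - \frac{16}{\sqrt{42}} = - 16 \frac{\sqrt{42}}{42} = - \frac{8 \sqrt{42}}{21}$)
$F{\left(q,Q \right)} = \left(1949 + Q\right) \left(Q + q\right)$ ($F{\left(q,Q \right)} = \left(Q + q\right) \left(1949 + Q\right) = \left(1949 + Q\right) \left(Q + q\right)$)
$u{\left(191 \right)} - F{\left(y{\left(17 \right)},-1272 \right)} = 191 - \left(\left(-1272\right)^{2} + 1949 \left(-1272\right) + 1949 \left(- \frac{8 \sqrt{42}}{21}\right) - 1272 \left(- \frac{8 \sqrt{42}}{21}\right)\right) = 191 - \left(1617984 - 2479128 - \frac{15592 \sqrt{42}}{21} + \frac{3392 \sqrt{42}}{7}\right) = 191 - \left(-861144 - \frac{5416 \sqrt{42}}{21}\right) = 191 + \left(861144 + \frac{5416 \sqrt{42}}{21}\right) = 861335 + \frac{5416 \sqrt{42}}{21}$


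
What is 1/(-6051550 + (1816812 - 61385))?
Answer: -1/4296123 ≈ -2.3277e-7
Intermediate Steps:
1/(-6051550 + (1816812 - 61385)) = 1/(-6051550 + 1755427) = 1/(-4296123) = -1/4296123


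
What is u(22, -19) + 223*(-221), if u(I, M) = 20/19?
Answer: -936357/19 ≈ -49282.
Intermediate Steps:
u(I, M) = 20/19 (u(I, M) = 20*(1/19) = 20/19)
u(22, -19) + 223*(-221) = 20/19 + 223*(-221) = 20/19 - 49283 = -936357/19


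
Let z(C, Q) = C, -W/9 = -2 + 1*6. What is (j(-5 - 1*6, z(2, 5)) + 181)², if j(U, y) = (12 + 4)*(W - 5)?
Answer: 225625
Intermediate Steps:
W = -36 (W = -9*(-2 + 1*6) = -9*(-2 + 6) = -9*4 = -36)
j(U, y) = -656 (j(U, y) = (12 + 4)*(-36 - 5) = 16*(-41) = -656)
(j(-5 - 1*6, z(2, 5)) + 181)² = (-656 + 181)² = (-475)² = 225625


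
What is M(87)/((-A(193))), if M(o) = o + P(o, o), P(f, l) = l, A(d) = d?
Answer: -174/193 ≈ -0.90155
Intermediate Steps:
M(o) = 2*o (M(o) = o + o = 2*o)
M(87)/((-A(193))) = (2*87)/((-1*193)) = 174/(-193) = 174*(-1/193) = -174/193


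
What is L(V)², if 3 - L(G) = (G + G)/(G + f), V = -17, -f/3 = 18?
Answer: 32041/5041 ≈ 6.3561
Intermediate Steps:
f = -54 (f = -3*18 = -54)
L(G) = 3 - 2*G/(-54 + G) (L(G) = 3 - (G + G)/(G - 54) = 3 - 2*G/(-54 + G))
L(V)² = ((-162 - 17)/(-54 - 17))² = (-179/(-71))² = (-1/71*(-179))² = (179/71)² = 32041/5041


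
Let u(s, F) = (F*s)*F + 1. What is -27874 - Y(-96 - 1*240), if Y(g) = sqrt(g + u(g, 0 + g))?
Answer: -27874 - I*sqrt(37933391) ≈ -27874.0 - 6159.0*I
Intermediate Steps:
u(s, F) = 1 + s*F**2 (u(s, F) = s*F**2 + 1 = 1 + s*F**2)
Y(g) = sqrt(1 + g + g**3) (Y(g) = sqrt(g + (1 + g*(0 + g)**2)) = sqrt(g + (1 + g*g**2)) = sqrt(g + (1 + g**3)) = sqrt(1 + g + g**3))
-27874 - Y(-96 - 1*240) = -27874 - sqrt(1 + (-96 - 1*240) + (-96 - 1*240)**3) = -27874 - sqrt(1 + (-96 - 240) + (-96 - 240)**3) = -27874 - sqrt(1 - 336 + (-336)**3) = -27874 - sqrt(1 - 336 - 37933056) = -27874 - sqrt(-37933391) = -27874 - I*sqrt(37933391)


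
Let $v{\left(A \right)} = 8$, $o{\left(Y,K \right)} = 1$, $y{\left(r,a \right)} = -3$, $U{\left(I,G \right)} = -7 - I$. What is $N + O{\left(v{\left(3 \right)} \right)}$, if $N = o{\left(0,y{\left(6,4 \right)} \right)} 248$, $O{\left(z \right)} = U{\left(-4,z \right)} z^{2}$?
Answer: $56$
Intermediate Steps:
$O{\left(z \right)} = - 3 z^{2}$ ($O{\left(z \right)} = \left(-7 - -4\right) z^{2} = \left(-7 + 4\right) z^{2} = - 3 z^{2}$)
$N = 248$ ($N = 1 \cdot 248 = 248$)
$N + O{\left(v{\left(3 \right)} \right)} = 248 - 3 \cdot 8^{2} = 248 - 192 = 56$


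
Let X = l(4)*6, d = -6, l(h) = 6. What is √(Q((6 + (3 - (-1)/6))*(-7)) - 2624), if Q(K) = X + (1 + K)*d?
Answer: 47*I ≈ 47.0*I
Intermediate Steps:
X = 36 (X = 6*6 = 36)
Q(K) = 30 - 6*K (Q(K) = 36 + (1 + K)*(-6) = 36 + (-6 - 6*K) = 30 - 6*K)
√(Q((6 + (3 - (-1)/6))*(-7)) - 2624) = √((30 - 6*(6 + (3 - (-1)/6))*(-7)) - 2624) = √((30 - 6*(6 + (3 - 1*(-⅙)))*(-7)) - 2624) = √((30 - 6*(6 + (3 + ⅙))*(-7)) - 2624) = √((30 - 6*(6 + 19/6)*(-7)) - 2624) = √((30 - 55*(-7)) - 2624) = √((30 - 6*(-385/6)) - 2624) = √((30 + 385) - 2624) = √(415 - 2624) = √(-2209) = 47*I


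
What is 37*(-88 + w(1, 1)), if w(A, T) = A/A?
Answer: -3219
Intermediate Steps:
w(A, T) = 1
37*(-88 + w(1, 1)) = 37*(-88 + 1) = 37*(-87) = -3219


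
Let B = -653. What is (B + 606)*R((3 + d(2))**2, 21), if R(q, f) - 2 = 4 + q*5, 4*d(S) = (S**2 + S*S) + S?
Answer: -29563/4 ≈ -7390.8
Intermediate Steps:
d(S) = S**2/2 + S/4 (d(S) = ((S**2 + S*S) + S)/4 = ((S**2 + S**2) + S)/4 = (2*S**2 + S)/4 = (S + 2*S**2)/4 = S**2/2 + S/4)
R(q, f) = 6 + 5*q (R(q, f) = 2 + (4 + q*5) = 2 + (4 + 5*q) = 6 + 5*q)
(B + 606)*R((3 + d(2))**2, 21) = (-653 + 606)*(6 + 5*(3 + (1/4)*2*(1 + 2*2))**2) = -47*(6 + 5*(3 + (1/4)*2*(1 + 4))**2) = -47*(6 + 5*(3 + (1/4)*2*5)**2) = -47*(6 + 5*(3 + 5/2)**2) = -47*(6 + 5*(11/2)**2) = -47*(6 + 5*(121/4)) = -47*(6 + 605/4) = -47*629/4 = -29563/4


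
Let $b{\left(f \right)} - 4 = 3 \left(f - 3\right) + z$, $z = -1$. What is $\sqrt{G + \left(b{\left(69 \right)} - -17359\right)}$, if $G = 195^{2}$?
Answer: $\sqrt{55585} \approx 235.76$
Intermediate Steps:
$b{\left(f \right)} = -6 + 3 f$ ($b{\left(f \right)} = 4 + \left(3 \left(f - 3\right) - 1\right) = 4 + \left(3 \left(-3 + f\right) - 1\right) = 4 + \left(\left(-9 + 3 f\right) - 1\right) = 4 + \left(-10 + 3 f\right) = -6 + 3 f$)
$G = 38025$
$\sqrt{G + \left(b{\left(69 \right)} - -17359\right)} = \sqrt{38025 + \left(\left(-6 + 3 \cdot 69\right) - -17359\right)} = \sqrt{38025 + \left(\left(-6 + 207\right) + 17359\right)} = \sqrt{38025 + \left(201 + 17359\right)} = \sqrt{38025 + 17560} = \sqrt{55585}$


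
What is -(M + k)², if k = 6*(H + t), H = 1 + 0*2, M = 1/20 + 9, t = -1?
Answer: -32761/400 ≈ -81.902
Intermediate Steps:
M = 181/20 (M = 1/20 + 9 = 181/20 ≈ 9.0500)
H = 1 (H = 1 + 0 = 1)
k = 0 (k = 6*(1 - 1) = 6*0 = 0)
-(M + k)² = -(181/20 + 0)² = -(181/20)² = -1*32761/400 = -32761/400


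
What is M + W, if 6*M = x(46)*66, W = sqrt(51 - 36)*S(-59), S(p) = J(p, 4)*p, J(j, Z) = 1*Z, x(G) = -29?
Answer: -319 - 236*sqrt(15) ≈ -1233.0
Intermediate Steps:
J(j, Z) = Z
S(p) = 4*p
W = -236*sqrt(15) (W = sqrt(51 - 36)*(4*(-59)) = sqrt(15)*(-236) = -236*sqrt(15) ≈ -914.02)
M = -319 (M = (-29*66)/6 = (1/6)*(-1914) = -319)
M + W = -319 - 236*sqrt(15)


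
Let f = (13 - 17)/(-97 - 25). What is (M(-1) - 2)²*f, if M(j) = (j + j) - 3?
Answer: 98/61 ≈ 1.6066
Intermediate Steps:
M(j) = -3 + 2*j (M(j) = 2*j - 3 = -3 + 2*j)
f = 2/61 (f = -4/(-122) = -4*(-1/122) = 2/61 ≈ 0.032787)
(M(-1) - 2)²*f = ((-3 + 2*(-1)) - 2)²*(2/61) = ((-3 - 2) - 2)²*(2/61) = (-5 - 2)²*(2/61) = (-7)²*(2/61) = 49*(2/61) = 98/61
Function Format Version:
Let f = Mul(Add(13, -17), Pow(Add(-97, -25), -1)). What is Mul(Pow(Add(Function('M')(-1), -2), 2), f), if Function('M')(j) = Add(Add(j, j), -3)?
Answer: Rational(98, 61) ≈ 1.6066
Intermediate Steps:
Function('M')(j) = Add(-3, Mul(2, j)) (Function('M')(j) = Add(Mul(2, j), -3) = Add(-3, Mul(2, j)))
f = Rational(2, 61) (f = Mul(-4, Pow(-122, -1)) = Mul(-4, Rational(-1, 122)) = Rational(2, 61) ≈ 0.032787)
Mul(Pow(Add(Function('M')(-1), -2), 2), f) = Mul(Pow(Add(Add(-3, Mul(2, -1)), -2), 2), Rational(2, 61)) = Mul(Pow(Add(Add(-3, -2), -2), 2), Rational(2, 61)) = Mul(Pow(Add(-5, -2), 2), Rational(2, 61)) = Mul(Pow(-7, 2), Rational(2, 61)) = Mul(49, Rational(2, 61)) = Rational(98, 61)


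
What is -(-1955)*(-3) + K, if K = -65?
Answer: -5930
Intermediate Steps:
-(-1955)*(-3) + K = -(-1955)*(-3) - 65 = -115*51 - 65 = -5865 - 65 = -5930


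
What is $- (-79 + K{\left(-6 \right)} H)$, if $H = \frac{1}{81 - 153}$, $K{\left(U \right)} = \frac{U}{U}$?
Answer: $\frac{5689}{72} \approx 79.014$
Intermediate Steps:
$K{\left(U \right)} = 1$
$H = - \frac{1}{72}$ ($H = \frac{1}{-72} = - \frac{1}{72} \approx -0.013889$)
$- (-79 + K{\left(-6 \right)} H) = - (-79 + 1 \left(- \frac{1}{72}\right)) = - (-79 - \frac{1}{72}) = \left(-1\right) \left(- \frac{5689}{72}\right) = \frac{5689}{72}$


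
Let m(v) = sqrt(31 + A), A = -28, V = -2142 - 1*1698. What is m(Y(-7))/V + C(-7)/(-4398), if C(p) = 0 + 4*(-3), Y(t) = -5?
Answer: 2/733 - sqrt(3)/3840 ≈ 0.0022775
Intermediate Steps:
V = -3840 (V = -2142 - 1698 = -3840)
m(v) = sqrt(3) (m(v) = sqrt(31 - 28) = sqrt(3))
C(p) = -12 (C(p) = 0 - 12 = -12)
m(Y(-7))/V + C(-7)/(-4398) = sqrt(3)/(-3840) - 12/(-4398) = sqrt(3)*(-1/3840) - 12*(-1/4398) = -sqrt(3)/3840 + 2/733 = 2/733 - sqrt(3)/3840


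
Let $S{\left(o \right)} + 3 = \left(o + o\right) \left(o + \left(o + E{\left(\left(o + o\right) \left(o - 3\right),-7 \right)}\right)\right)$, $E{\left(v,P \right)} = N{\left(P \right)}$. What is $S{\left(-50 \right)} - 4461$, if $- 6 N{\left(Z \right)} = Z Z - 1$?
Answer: $6336$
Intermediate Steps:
$N{\left(Z \right)} = \frac{1}{6} - \frac{Z^{2}}{6}$ ($N{\left(Z \right)} = - \frac{Z Z - 1}{6} = - \frac{Z^{2} - 1}{6} = - \frac{-1 + Z^{2}}{6} = \frac{1}{6} - \frac{Z^{2}}{6}$)
$E{\left(v,P \right)} = \frac{1}{6} - \frac{P^{2}}{6}$
$S{\left(o \right)} = -3 + 2 o \left(-8 + 2 o\right)$ ($S{\left(o \right)} = -3 + \left(o + o\right) \left(o + \left(o + \left(\frac{1}{6} - \frac{\left(-7\right)^{2}}{6}\right)\right)\right) = -3 + 2 o \left(o + \left(o + \left(\frac{1}{6} - \frac{49}{6}\right)\right)\right) = -3 + 2 o \left(o + \left(o - 8\right)\right) = -3 + 2 o \left(o + \left(-8 + o\right)\right) = -3 + 2 o \left(-8 + 2 o\right)$)
$S{\left(-50 \right)} - 4461 = \left(-3 - -800 + 4 \left(-50\right)^{2}\right) - 4461 = \left(-3 + 800 + 4 \cdot 2500\right) - 4461 = \left(-3 + 800 + 10000\right) - 4461 = 10797 - 4461 = 6336$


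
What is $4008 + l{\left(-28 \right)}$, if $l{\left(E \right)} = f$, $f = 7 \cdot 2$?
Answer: $4022$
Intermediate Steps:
$f = 14$
$l{\left(E \right)} = 14$
$4008 + l{\left(-28 \right)} = 4008 + 14 = 4022$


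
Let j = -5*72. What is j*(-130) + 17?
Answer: 46817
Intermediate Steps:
j = -360
j*(-130) + 17 = -360*(-130) + 17 = 46800 + 17 = 46817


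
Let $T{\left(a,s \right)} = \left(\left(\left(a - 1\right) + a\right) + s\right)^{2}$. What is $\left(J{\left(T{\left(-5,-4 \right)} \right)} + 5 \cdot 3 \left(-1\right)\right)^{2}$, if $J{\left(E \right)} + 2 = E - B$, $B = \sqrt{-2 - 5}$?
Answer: $\left(208 - i \sqrt{7}\right)^{2} \approx 43257.0 - 1100.6 i$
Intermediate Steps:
$B = i \sqrt{7}$ ($B = \sqrt{-7} = i \sqrt{7} \approx 2.6458 i$)
$T{\left(a,s \right)} = \left(-1 + s + 2 a\right)^{2}$ ($T{\left(a,s \right)} = \left(\left(\left(-1 + a\right) + a\right) + s\right)^{2} = \left(\left(-1 + 2 a\right) + s\right)^{2} = \left(-1 + s + 2 a\right)^{2}$)
$J{\left(E \right)} = -2 + E - i \sqrt{7}$ ($J{\left(E \right)} = -2 + \left(E - i \sqrt{7}\right) = -2 + E - i \sqrt{7}$)
$\left(J{\left(T{\left(-5,-4 \right)} \right)} + 5 \cdot 3 \left(-1\right)\right)^{2} = \left(\left(-2 + \left(-1 - 4 + 2 \left(-5\right)\right)^{2} - i \sqrt{7}\right) + 5 \cdot 3 \left(-1\right)\right)^{2} = \left(\left(-2 + \left(-1 - 4 - 10\right)^{2} - i \sqrt{7}\right) + 15 \left(-1\right)\right)^{2} = \left(\left(-2 + \left(-15\right)^{2} - i \sqrt{7}\right) - 15\right)^{2} = \left(\left(-2 + 225 - i \sqrt{7}\right) - 15\right)^{2} = \left(\left(223 - i \sqrt{7}\right) - 15\right)^{2} = \left(208 - i \sqrt{7}\right)^{2}$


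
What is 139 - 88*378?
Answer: -33125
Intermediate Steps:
139 - 88*378 = 139 - 33264 = -33125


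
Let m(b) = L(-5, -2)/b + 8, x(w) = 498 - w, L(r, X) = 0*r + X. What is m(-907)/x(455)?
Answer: 7258/39001 ≈ 0.18610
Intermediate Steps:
L(r, X) = X (L(r, X) = 0 + X = X)
m(b) = 8 - 2/b (m(b) = -2/b + 8 = 8 - 2/b)
m(-907)/x(455) = (8 - 2/(-907))/(498 - 1*455) = (8 - 2*(-1/907))/(498 - 455) = (8 + 2/907)/43 = (7258/907)*(1/43) = 7258/39001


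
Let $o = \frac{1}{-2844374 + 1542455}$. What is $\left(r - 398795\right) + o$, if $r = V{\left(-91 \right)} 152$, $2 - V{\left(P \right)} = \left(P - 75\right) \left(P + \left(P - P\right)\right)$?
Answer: $- \frac{3508154843158}{1301919} \approx -2.6946 \cdot 10^{6}$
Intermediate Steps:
$V{\left(P \right)} = 2 - P \left(-75 + P\right)$ ($V{\left(P \right)} = 2 - \left(P - 75\right) \left(P + \left(P - P\right)\right) = 2 - \left(-75 + P\right) \left(P + 0\right) = 2 - \left(-75 + P\right) P = 2 - P \left(-75 + P\right)$)
$o = - \frac{1}{1301919}$ ($o = \frac{1}{-1301919} = - \frac{1}{1301919} \approx -7.681 \cdot 10^{-7}$)
$r = -2295808$ ($r = \left(2 - \left(-91\right)^{2} + 75 \left(-91\right)\right) 152 = \left(2 - 8281 - 6825\right) 152 = \left(-15104\right) 152 = -2295808$)
$\left(r - 398795\right) + o = \left(-2295808 - 398795\right) - \frac{1}{1301919} = -2694603 - \frac{1}{1301919} = - \frac{3508154843158}{1301919}$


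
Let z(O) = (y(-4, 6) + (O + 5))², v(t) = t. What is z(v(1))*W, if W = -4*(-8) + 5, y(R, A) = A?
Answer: 5328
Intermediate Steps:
z(O) = (11 + O)² (z(O) = (6 + (O + 5))² = (6 + (5 + O))² = (11 + O)²)
W = 37 (W = 32 + 5 = 37)
z(v(1))*W = (11 + 1)²*37 = 12²*37 = 144*37 = 5328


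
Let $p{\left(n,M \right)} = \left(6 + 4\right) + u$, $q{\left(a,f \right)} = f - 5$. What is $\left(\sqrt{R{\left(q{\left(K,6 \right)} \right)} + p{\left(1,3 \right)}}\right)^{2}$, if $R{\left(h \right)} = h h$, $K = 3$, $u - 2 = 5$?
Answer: $18$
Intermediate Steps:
$u = 7$ ($u = 2 + 5 = 7$)
$q{\left(a,f \right)} = -5 + f$
$R{\left(h \right)} = h^{2}$
$p{\left(n,M \right)} = 17$ ($p{\left(n,M \right)} = \left(6 + 4\right) + 7 = 10 + 7 = 17$)
$\left(\sqrt{R{\left(q{\left(K,6 \right)} \right)} + p{\left(1,3 \right)}}\right)^{2} = \left(\sqrt{\left(-5 + 6\right)^{2} + 17}\right)^{2} = \left(\sqrt{1^{2} + 17}\right)^{2} = \left(\sqrt{1 + 17}\right)^{2} = \left(\sqrt{18}\right)^{2} = \left(3 \sqrt{2}\right)^{2} = 18$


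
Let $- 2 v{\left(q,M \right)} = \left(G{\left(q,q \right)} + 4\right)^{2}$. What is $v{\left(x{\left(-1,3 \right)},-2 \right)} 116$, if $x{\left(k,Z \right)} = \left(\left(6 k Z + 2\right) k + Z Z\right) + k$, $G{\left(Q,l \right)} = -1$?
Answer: $-522$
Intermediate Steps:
$x{\left(k,Z \right)} = k + Z^{2} + k \left(2 + 6 Z k\right)$ ($x{\left(k,Z \right)} = \left(\left(6 Z k + 2\right) k + Z^{2}\right) + k = \left(\left(2 + 6 Z k\right) k + Z^{2}\right) + k = \left(k \left(2 + 6 Z k\right) + Z^{2}\right) + k = \left(Z^{2} + k \left(2 + 6 Z k\right)\right) + k = k + Z^{2} + k \left(2 + 6 Z k\right)$)
$v{\left(q,M \right)} = - \frac{9}{2}$ ($v{\left(q,M \right)} = - \frac{\left(-1 + 4\right)^{2}}{2} = - \frac{3^{2}}{2} = \left(- \frac{1}{2}\right) 9 = - \frac{9}{2}$)
$v{\left(x{\left(-1,3 \right)},-2 \right)} 116 = \left(- \frac{9}{2}\right) 116 = -522$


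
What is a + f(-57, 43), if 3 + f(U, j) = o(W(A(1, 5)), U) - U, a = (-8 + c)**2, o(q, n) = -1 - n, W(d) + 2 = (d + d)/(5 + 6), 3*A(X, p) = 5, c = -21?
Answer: 951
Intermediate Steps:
A(X, p) = 5/3 (A(X, p) = (1/3)*5 = 5/3)
W(d) = -2 + 2*d/11 (W(d) = -2 + (d + d)/(5 + 6) = -2 + (2*d)/11 = -2 + (2*d)*(1/11) = -2 + 2*d/11)
a = 841 (a = (-8 - 21)**2 = (-29)**2 = 841)
f(U, j) = -4 - 2*U (f(U, j) = -3 + ((-1 - U) - U) = -3 + (-1 - 2*U) = -4 - 2*U)
a + f(-57, 43) = 841 + (-4 - 2*(-57)) = 841 + (-4 + 114) = 841 + 110 = 951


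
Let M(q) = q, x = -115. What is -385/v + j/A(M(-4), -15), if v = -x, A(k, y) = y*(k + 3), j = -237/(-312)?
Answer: -118303/35880 ≈ -3.2972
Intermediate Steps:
j = 79/104 (j = -237*(-1/312) = 79/104 ≈ 0.75961)
A(k, y) = y*(3 + k)
v = 115 (v = -1*(-115) = 115)
-385/v + j/A(M(-4), -15) = -385/115 + 79/(104*((-15*(3 - 4)))) = -385*1/115 + 79/(104*((-15*(-1)))) = -77/23 + (79/104)/15 = -77/23 + (79/104)*(1/15) = -77/23 + 79/1560 = -118303/35880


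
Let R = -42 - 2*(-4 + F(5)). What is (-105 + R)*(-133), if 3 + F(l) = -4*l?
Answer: 12369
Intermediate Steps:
F(l) = -3 - 4*l
R = 12 (R = -42 - 2*(-4 + (-3 - 4*5)) = -42 - 2*(-4 + (-3 - 20)) = -42 - 2*(-4 - 23) = -42 - 2*(-27) = -42 - 1*(-54) = -42 + 54 = 12)
(-105 + R)*(-133) = (-105 + 12)*(-133) = -93*(-133) = 12369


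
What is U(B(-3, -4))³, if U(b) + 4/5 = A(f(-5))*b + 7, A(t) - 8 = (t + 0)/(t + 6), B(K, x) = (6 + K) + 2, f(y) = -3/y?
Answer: 16895457496/166375 ≈ 1.0155e+5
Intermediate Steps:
B(K, x) = 8 + K
A(t) = 8 + t/(6 + t) (A(t) = 8 + (t + 0)/(t + 6) = 8 + t/(6 + t))
U(b) = 31/5 + 89*b/11 (U(b) = -⅘ + ((3*(16 + 3*(-3/(-5)))/(6 - 3/(-5)))*b + 7) = -⅘ + ((3*(16 + 3*(-3*(-⅕)))/(6 - 3*(-⅕)))*b + 7) = -⅘ + ((3*(16 + 3*(⅗))/(6 + ⅗))*b + 7) = -⅘ + ((3*(16 + 9/5)/(33/5))*b + 7) = -⅘ + ((3*(5/33)*(89/5))*b + 7) = -⅘ + (89*b/11 + 7) = -⅘ + (7 + 89*b/11) = 31/5 + 89*b/11)
U(B(-3, -4))³ = (31/5 + 89*(8 - 3)/11)³ = (31/5 + (89/11)*5)³ = (31/5 + 445/11)³ = (2566/55)³ = 16895457496/166375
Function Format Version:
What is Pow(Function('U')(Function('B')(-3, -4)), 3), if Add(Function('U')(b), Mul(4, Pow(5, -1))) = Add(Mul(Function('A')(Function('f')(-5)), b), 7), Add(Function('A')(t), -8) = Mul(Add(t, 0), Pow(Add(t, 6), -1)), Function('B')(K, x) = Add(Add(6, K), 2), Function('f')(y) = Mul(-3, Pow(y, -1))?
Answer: Rational(16895457496, 166375) ≈ 1.0155e+5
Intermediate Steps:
Function('B')(K, x) = Add(8, K)
Function('A')(t) = Add(8, Mul(t, Pow(Add(6, t), -1))) (Function('A')(t) = Add(8, Mul(Add(t, 0), Pow(Add(t, 6), -1))) = Add(8, Mul(t, Pow(Add(6, t), -1))))
Function('U')(b) = Add(Rational(31, 5), Mul(Rational(89, 11), b)) (Function('U')(b) = Add(Rational(-4, 5), Add(Mul(Mul(3, Pow(Add(6, Mul(-3, Pow(-5, -1))), -1), Add(16, Mul(3, Mul(-3, Pow(-5, -1))))), b), 7)) = Add(Rational(-4, 5), Add(Mul(Mul(3, Pow(Add(6, Mul(-3, Rational(-1, 5))), -1), Add(16, Mul(3, Mul(-3, Rational(-1, 5))))), b), 7)) = Add(Rational(-4, 5), Add(Mul(Mul(3, Pow(Add(6, Rational(3, 5)), -1), Add(16, Mul(3, Rational(3, 5)))), b), 7)) = Add(Rational(-4, 5), Add(Mul(Mul(3, Pow(Rational(33, 5), -1), Add(16, Rational(9, 5))), b), 7)) = Add(Rational(-4, 5), Add(Mul(Mul(3, Rational(5, 33), Rational(89, 5)), b), 7)) = Add(Rational(-4, 5), Add(Mul(Rational(89, 11), b), 7)) = Add(Rational(-4, 5), Add(7, Mul(Rational(89, 11), b))) = Add(Rational(31, 5), Mul(Rational(89, 11), b)))
Pow(Function('U')(Function('B')(-3, -4)), 3) = Pow(Add(Rational(31, 5), Mul(Rational(89, 11), Add(8, -3))), 3) = Pow(Add(Rational(31, 5), Mul(Rational(89, 11), 5)), 3) = Pow(Add(Rational(31, 5), Rational(445, 11)), 3) = Pow(Rational(2566, 55), 3) = Rational(16895457496, 166375)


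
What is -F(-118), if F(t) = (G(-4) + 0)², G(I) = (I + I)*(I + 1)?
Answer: -576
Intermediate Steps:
G(I) = 2*I*(1 + I) (G(I) = (2*I)*(1 + I) = 2*I*(1 + I))
F(t) = 576 (F(t) = (2*(-4)*(1 - 4) + 0)² = (2*(-4)*(-3) + 0)² = (24 + 0)² = 24² = 576)
-F(-118) = -1*576 = -576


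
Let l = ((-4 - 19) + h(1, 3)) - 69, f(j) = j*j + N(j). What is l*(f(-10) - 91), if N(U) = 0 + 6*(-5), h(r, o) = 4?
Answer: 1848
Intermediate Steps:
N(U) = -30 (N(U) = 0 - 30 = -30)
f(j) = -30 + j² (f(j) = j*j - 30 = j² - 30 = -30 + j²)
l = -88 (l = ((-4 - 19) + 4) - 69 = (-23 + 4) - 69 = -19 - 69 = -88)
l*(f(-10) - 91) = -88*((-30 + (-10)²) - 91) = -88*((-30 + 100) - 91) = -88*(70 - 91) = -88*(-21) = 1848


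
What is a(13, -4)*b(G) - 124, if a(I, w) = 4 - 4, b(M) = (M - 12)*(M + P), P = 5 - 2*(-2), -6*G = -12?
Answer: -124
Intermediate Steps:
G = 2 (G = -⅙*(-12) = 2)
P = 9 (P = 5 - 1*(-4) = 5 + 4 = 9)
b(M) = (-12 + M)*(9 + M) (b(M) = (M - 12)*(M + 9) = (-12 + M)*(9 + M))
a(I, w) = 0
a(13, -4)*b(G) - 124 = 0*(-108 + 2² - 3*2) - 124 = 0*(-108 + 4 - 6) - 124 = 0*(-110) - 124 = 0 - 124 = -124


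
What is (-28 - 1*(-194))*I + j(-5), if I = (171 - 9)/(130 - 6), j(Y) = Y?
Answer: 6568/31 ≈ 211.87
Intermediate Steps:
I = 81/62 (I = 162/124 = 162*(1/124) = 81/62 ≈ 1.3065)
(-28 - 1*(-194))*I + j(-5) = (-28 - 1*(-194))*(81/62) - 5 = (-28 + 194)*(81/62) - 5 = 166*(81/62) - 5 = 6723/31 - 5 = 6568/31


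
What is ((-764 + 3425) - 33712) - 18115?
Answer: -49166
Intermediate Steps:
((-764 + 3425) - 33712) - 18115 = (2661 - 33712) - 18115 = -31051 - 18115 = -49166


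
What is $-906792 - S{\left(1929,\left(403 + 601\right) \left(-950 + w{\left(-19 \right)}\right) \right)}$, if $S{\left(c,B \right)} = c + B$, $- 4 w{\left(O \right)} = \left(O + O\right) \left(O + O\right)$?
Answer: $407523$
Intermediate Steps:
$w{\left(O \right)} = - O^{2}$ ($w{\left(O \right)} = - \frac{\left(O + O\right) \left(O + O\right)}{4} = - \frac{2 O 2 O}{4} = - \frac{4 O^{2}}{4} = - O^{2}$)
$S{\left(c,B \right)} = B + c$
$-906792 - S{\left(1929,\left(403 + 601\right) \left(-950 + w{\left(-19 \right)}\right) \right)} = -906792 - \left(\left(403 + 601\right) \left(-950 - \left(-19\right)^{2}\right) + 1929\right) = -906792 - \left(1004 \left(-950 - 361\right) + 1929\right) = -906792 - \left(1004 \left(-1311\right) + 1929\right) = -906792 - \left(-1316244 + 1929\right) = -906792 - -1314315 = -906792 + 1314315 = 407523$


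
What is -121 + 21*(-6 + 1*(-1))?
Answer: -268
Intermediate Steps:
-121 + 21*(-6 + 1*(-1)) = -121 + 21*(-6 - 1) = -121 + 21*(-7) = -121 - 147 = -268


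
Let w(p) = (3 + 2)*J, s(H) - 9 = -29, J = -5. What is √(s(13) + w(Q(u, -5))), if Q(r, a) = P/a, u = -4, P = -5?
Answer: 3*I*√5 ≈ 6.7082*I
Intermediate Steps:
s(H) = -20 (s(H) = 9 - 29 = -20)
Q(r, a) = -5/a
w(p) = -25 (w(p) = (3 + 2)*(-5) = 5*(-5) = -25)
√(s(13) + w(Q(u, -5))) = √(-20 - 25) = √(-45) = 3*I*√5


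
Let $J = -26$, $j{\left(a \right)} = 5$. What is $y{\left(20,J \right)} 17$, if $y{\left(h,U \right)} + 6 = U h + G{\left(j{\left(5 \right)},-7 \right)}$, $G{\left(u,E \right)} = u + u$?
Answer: $-8772$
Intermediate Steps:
$G{\left(u,E \right)} = 2 u$
$y{\left(h,U \right)} = 4 + U h$ ($y{\left(h,U \right)} = -6 + \left(U h + 2 \cdot 5\right) = -6 + \left(U h + 10\right) = -6 + \left(10 + U h\right) = 4 + U h$)
$y{\left(20,J \right)} 17 = \left(4 - 520\right) 17 = \left(-516\right) 17 = -8772$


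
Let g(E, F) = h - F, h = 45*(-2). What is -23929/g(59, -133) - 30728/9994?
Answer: -120233865/214871 ≈ -559.56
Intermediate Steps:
h = -90
g(E, F) = -90 - F
-23929/g(59, -133) - 30728/9994 = -23929/(-90 - 1*(-133)) - 30728/9994 = -23929/(-90 + 133) - 30728*1/9994 = -23929/43 - 15364/4997 = -120233865/214871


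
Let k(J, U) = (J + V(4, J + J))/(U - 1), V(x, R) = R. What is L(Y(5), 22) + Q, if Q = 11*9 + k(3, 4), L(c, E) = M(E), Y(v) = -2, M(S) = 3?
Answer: 105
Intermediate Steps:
k(J, U) = 3*J/(-1 + U) (k(J, U) = (J + (J + J))/(U - 1) = (J + 2*J)/(-1 + U) = (3*J)/(-1 + U) = 3*J/(-1 + U))
L(c, E) = 3
Q = 102 (Q = 11*9 + 3*3/(-1 + 4) = 99 + 3*3/3 = 99 + 3*3*(⅓) = 99 + 3 = 102)
L(Y(5), 22) + Q = 3 + 102 = 105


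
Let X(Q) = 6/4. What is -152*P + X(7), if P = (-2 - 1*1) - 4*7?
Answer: 9427/2 ≈ 4713.5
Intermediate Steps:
X(Q) = 3/2 (X(Q) = (¼)*6 = 3/2)
P = -31 (P = (-2 - 1) - 28 = -3 - 28 = -31)
-152*P + X(7) = -152*(-31) + 3/2 = 4712 + 3/2 = 9427/2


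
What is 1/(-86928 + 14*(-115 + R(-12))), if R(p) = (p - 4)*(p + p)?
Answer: -1/83162 ≈ -1.2025e-5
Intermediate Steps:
R(p) = 2*p*(-4 + p) (R(p) = (-4 + p)*(2*p) = 2*p*(-4 + p))
1/(-86928 + 14*(-115 + R(-12))) = 1/(-86928 + 14*(-115 + 2*(-12)*(-4 - 12))) = 1/(-86928 + 14*(-115 + 2*(-12)*(-16))) = 1/(-86928 + 14*(-115 + 384)) = 1/(-86928 + 14*269) = 1/(-86928 + 3766) = 1/(-83162) = -1/83162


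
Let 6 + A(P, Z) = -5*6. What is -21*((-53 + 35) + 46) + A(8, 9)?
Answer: -624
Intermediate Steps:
A(P, Z) = -36 (A(P, Z) = -6 - 5*6 = -6 - 30 = -36)
-21*((-53 + 35) + 46) + A(8, 9) = -21*((-53 + 35) + 46) - 36 = -21*(-18 + 46) - 36 = -21*28 - 36 = -588 - 36 = -624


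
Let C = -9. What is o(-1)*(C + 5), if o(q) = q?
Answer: 4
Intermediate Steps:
o(-1)*(C + 5) = -(-9 + 5) = -1*(-4) = 4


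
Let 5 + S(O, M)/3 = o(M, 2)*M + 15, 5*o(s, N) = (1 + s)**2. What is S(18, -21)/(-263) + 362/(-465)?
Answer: 2234444/122295 ≈ 18.271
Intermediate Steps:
o(s, N) = (1 + s)**2/5
S(O, M) = 30 + 3*M*(1 + M)**2/5 (S(O, M) = -15 + 3*(((1 + M)**2/5)*M + 15) = -15 + 3*(M*(1 + M)**2/5 + 15) = -15 + 3*(15 + M*(1 + M)**2/5) = -15 + (45 + 3*M*(1 + M)**2/5) = 30 + 3*M*(1 + M)**2/5)
S(18, -21)/(-263) + 362/(-465) = (30 + (3/5)*(-21)*(1 - 21)**2)/(-263) + 362/(-465) = (30 + (3/5)*(-21)*(-20)**2)*(-1/263) + 362*(-1/465) = (30 + (3/5)*(-21)*400)*(-1/263) - 362/465 = (30 - 5040)*(-1/263) - 362/465 = -5010*(-1/263) - 362/465 = 5010/263 - 362/465 = 2234444/122295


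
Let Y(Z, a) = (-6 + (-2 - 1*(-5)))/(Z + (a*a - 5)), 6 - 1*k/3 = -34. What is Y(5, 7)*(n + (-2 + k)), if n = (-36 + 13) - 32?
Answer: -27/7 ≈ -3.8571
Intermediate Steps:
k = 120 (k = 18 - 3*(-34) = 18 + 102 = 120)
n = -55 (n = -23 - 32 = -55)
Y(Z, a) = -3/(-5 + Z + a²) (Y(Z, a) = (-6 + (-2 + 5))/(Z + (a² - 5)) = (-6 + 3)/(Z + (-5 + a²)) = -3/(-5 + Z + a²))
Y(5, 7)*(n + (-2 + k)) = (-3/(-5 + 5 + 7²))*(-55 + (-2 + 120)) = (-3/(-5 + 5 + 49))*(-55 + 118) = -3/49*63 = -27/7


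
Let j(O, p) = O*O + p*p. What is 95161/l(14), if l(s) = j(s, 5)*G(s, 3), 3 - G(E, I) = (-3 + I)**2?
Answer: 95161/663 ≈ 143.53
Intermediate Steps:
j(O, p) = O**2 + p**2
G(E, I) = 3 - (-3 + I)**2
l(s) = 75 + 3*s**2 (l(s) = (s**2 + 5**2)*(3 - (-3 + 3)**2) = (s**2 + 25)*(3 - 1*0**2) = (25 + s**2)*(3 - 1*0) = (25 + s**2)*(3 + 0) = (25 + s**2)*3 = 75 + 3*s**2)
95161/l(14) = 95161/(75 + 3*14**2) = 95161/(75 + 3*196) = 95161/(75 + 588) = 95161/663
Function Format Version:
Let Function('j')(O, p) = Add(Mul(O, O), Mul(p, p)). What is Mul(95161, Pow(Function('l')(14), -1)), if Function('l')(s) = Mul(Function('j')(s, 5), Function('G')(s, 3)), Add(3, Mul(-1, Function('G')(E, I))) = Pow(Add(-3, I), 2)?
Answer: Rational(95161, 663) ≈ 143.53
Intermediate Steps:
Function('j')(O, p) = Add(Pow(O, 2), Pow(p, 2))
Function('G')(E, I) = Add(3, Mul(-1, Pow(Add(-3, I), 2)))
Function('l')(s) = Add(75, Mul(3, Pow(s, 2))) (Function('l')(s) = Mul(Add(Pow(s, 2), Pow(5, 2)), Add(3, Mul(-1, Pow(Add(-3, 3), 2)))) = Mul(Add(Pow(s, 2), 25), Add(3, Mul(-1, Pow(0, 2)))) = Mul(Add(25, Pow(s, 2)), Add(3, Mul(-1, 0))) = Mul(Add(25, Pow(s, 2)), Add(3, 0)) = Mul(Add(25, Pow(s, 2)), 3) = Add(75, Mul(3, Pow(s, 2))))
Mul(95161, Pow(Function('l')(14), -1)) = Mul(95161, Pow(Add(75, Mul(3, Pow(14, 2))), -1)) = Mul(95161, Pow(Add(75, Mul(3, 196)), -1)) = Mul(95161, Pow(Add(75, 588), -1)) = Mul(95161, Pow(663, -1)) = Mul(95161, Rational(1, 663)) = Rational(95161, 663)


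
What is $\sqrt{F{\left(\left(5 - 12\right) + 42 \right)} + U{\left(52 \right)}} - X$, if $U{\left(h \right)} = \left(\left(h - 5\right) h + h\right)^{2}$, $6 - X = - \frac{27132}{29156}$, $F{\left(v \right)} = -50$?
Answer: $- \frac{50517}{7289} + \sqrt{6229966} \approx 2489.1$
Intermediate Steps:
$X = \frac{50517}{7289}$ ($X = 6 - - \frac{27132}{29156} = 6 - \left(-27132\right) \frac{1}{29156} = 6 - - \frac{6783}{7289} = 6 + \frac{6783}{7289} = \frac{50517}{7289} \approx 6.9306$)
$U{\left(h \right)} = \left(h + h \left(-5 + h\right)\right)^{2}$ ($U{\left(h \right)} = \left(\left(-5 + h\right) h + h\right)^{2} = \left(h \left(-5 + h\right) + h\right)^{2} = \left(h + h \left(-5 + h\right)\right)^{2}$)
$\sqrt{F{\left(\left(5 - 12\right) + 42 \right)} + U{\left(52 \right)}} - X = \sqrt{-50 + 52^{2} \left(-4 + 52\right)^{2}} - \frac{50517}{7289} = \sqrt{-50 + 2704 \cdot 48^{2}} - \frac{50517}{7289} = \sqrt{-50 + 2704 \cdot 2304} - \frac{50517}{7289} = \sqrt{-50 + 6230016} - \frac{50517}{7289} = \sqrt{6229966} - \frac{50517}{7289} = - \frac{50517}{7289} + \sqrt{6229966}$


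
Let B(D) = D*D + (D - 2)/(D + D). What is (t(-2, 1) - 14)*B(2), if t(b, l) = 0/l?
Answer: -56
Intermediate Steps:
t(b, l) = 0
B(D) = D² + (-2 + D)/(2*D) (B(D) = D² + (-2 + D)/((2*D)) = D² + (-2 + D)*(1/(2*D)) = D² + (-2 + D)/(2*D))
(t(-2, 1) - 14)*B(2) = (0 - 14)*((-1 + 2³ + (½)*2)/2) = -7*(-1 + 8 + 1) = -7*8 = -14*4 = -56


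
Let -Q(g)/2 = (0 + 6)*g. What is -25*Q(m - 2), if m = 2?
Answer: 0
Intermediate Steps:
Q(g) = -12*g (Q(g) = -2*(0 + 6)*g = -12*g)
-25*Q(m - 2) = -(-300)*(2 - 2) = -(-300)*0 = -25*0 = 0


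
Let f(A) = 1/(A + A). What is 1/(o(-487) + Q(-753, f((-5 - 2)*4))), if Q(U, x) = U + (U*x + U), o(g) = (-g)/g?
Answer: -56/83639 ≈ -0.00066954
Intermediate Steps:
o(g) = -1
f(A) = 1/(2*A)
Q(U, x) = 2*U + U*x (Q(U, x) = U + (U + U*x) = 2*U + U*x)
1/(o(-487) + Q(-753, f((-5 - 2)*4))) = 1/(-1 - 753*(2 + 1/(2*(((-5 - 2)*4))))) = 1/(-1 - 753*(2 + 1/(2*((-7*4))))) = 1/(-1 - 753*(2 + (½)/(-28))) = 1/(-1 - 753*(2 + (½)*(-1/28))) = 1/(-1 - 753*(2 - 1/56)) = 1/(-1 - 753*111/56) = 1/(-1 - 83583/56) = 1/(-83639/56) = -56/83639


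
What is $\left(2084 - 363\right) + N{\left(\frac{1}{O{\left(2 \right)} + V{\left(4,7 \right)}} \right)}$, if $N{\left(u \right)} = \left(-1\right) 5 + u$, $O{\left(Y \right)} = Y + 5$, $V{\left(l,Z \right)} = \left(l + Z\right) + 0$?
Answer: $\frac{30889}{18} \approx 1716.1$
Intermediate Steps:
$V{\left(l,Z \right)} = Z + l$ ($V{\left(l,Z \right)} = \left(Z + l\right) + 0 = Z + l$)
$O{\left(Y \right)} = 5 + Y$
$N{\left(u \right)} = -5 + u$
$\left(2084 - 363\right) + N{\left(\frac{1}{O{\left(2 \right)} + V{\left(4,7 \right)}} \right)} = \left(2084 - 363\right) - \left(5 - \frac{1}{\left(5 + 2\right) + \left(7 + 4\right)}\right) = 1721 - \left(5 - \frac{1}{7 + 11}\right) = 1721 - \left(5 - \frac{1}{18}\right) = 1721 + \left(-5 + \frac{1}{18}\right) = 1721 - \frac{89}{18} = \frac{30889}{18}$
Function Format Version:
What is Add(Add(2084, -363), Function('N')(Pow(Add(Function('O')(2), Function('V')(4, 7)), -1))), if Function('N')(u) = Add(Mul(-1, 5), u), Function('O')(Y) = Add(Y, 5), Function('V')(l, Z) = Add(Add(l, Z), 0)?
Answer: Rational(30889, 18) ≈ 1716.1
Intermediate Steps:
Function('V')(l, Z) = Add(Z, l) (Function('V')(l, Z) = Add(Add(Z, l), 0) = Add(Z, l))
Function('O')(Y) = Add(5, Y)
Function('N')(u) = Add(-5, u)
Add(Add(2084, -363), Function('N')(Pow(Add(Function('O')(2), Function('V')(4, 7)), -1))) = Add(Add(2084, -363), Add(-5, Pow(Add(Add(5, 2), Add(7, 4)), -1))) = Add(1721, Add(-5, Pow(Add(7, 11), -1))) = Add(1721, Add(-5, Pow(18, -1))) = Add(1721, Add(-5, Rational(1, 18))) = Add(1721, Rational(-89, 18)) = Rational(30889, 18)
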